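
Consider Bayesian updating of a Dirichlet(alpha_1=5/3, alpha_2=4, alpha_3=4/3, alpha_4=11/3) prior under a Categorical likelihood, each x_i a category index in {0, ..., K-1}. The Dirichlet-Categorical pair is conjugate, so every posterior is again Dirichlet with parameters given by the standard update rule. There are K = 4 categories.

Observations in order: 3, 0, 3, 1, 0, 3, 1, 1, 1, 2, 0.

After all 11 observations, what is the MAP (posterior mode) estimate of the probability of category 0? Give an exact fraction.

obs 1: x=3 → posterior Dirichlet(5/3, 4, 4/3, 14/3)
obs 2: x=0 → posterior Dirichlet(8/3, 4, 4/3, 14/3)
obs 3: x=3 → posterior Dirichlet(8/3, 4, 4/3, 17/3)
obs 4: x=1 → posterior Dirichlet(8/3, 5, 4/3, 17/3)
obs 5: x=0 → posterior Dirichlet(11/3, 5, 4/3, 17/3)
obs 6: x=3 → posterior Dirichlet(11/3, 5, 4/3, 20/3)
obs 7: x=1 → posterior Dirichlet(11/3, 6, 4/3, 20/3)
obs 8: x=1 → posterior Dirichlet(11/3, 7, 4/3, 20/3)
obs 9: x=1 → posterior Dirichlet(11/3, 8, 4/3, 20/3)
obs 10: x=2 → posterior Dirichlet(11/3, 8, 7/3, 20/3)
obs 11: x=0 → posterior Dirichlet(14/3, 8, 7/3, 20/3)

11/53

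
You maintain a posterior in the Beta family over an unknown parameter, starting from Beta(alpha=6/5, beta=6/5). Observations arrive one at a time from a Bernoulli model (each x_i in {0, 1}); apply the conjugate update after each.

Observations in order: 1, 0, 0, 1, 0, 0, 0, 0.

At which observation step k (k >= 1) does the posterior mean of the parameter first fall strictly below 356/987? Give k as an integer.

obs 1: x=1 → posterior Beta(11/5, 6/5)
obs 2: x=0 → posterior Beta(11/5, 11/5)
obs 3: x=0 → posterior Beta(11/5, 16/5)
obs 4: x=1 → posterior Beta(16/5, 16/5)
obs 5: x=0 → posterior Beta(16/5, 21/5)
obs 6: x=0 → posterior Beta(16/5, 26/5)
obs 7: x=0 → posterior Beta(16/5, 31/5)
obs 8: x=0 → posterior Beta(16/5, 36/5)

k = 7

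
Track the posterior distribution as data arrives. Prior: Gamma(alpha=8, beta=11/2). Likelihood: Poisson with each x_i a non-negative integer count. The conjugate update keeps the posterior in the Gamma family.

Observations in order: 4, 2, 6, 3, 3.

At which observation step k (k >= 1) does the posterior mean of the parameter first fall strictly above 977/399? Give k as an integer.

obs 1: x=4 → posterior Gamma(12, 13/2)
obs 2: x=2 → posterior Gamma(14, 15/2)
obs 3: x=6 → posterior Gamma(20, 17/2)
obs 4: x=3 → posterior Gamma(23, 19/2)
obs 5: x=3 → posterior Gamma(26, 21/2)

k = 5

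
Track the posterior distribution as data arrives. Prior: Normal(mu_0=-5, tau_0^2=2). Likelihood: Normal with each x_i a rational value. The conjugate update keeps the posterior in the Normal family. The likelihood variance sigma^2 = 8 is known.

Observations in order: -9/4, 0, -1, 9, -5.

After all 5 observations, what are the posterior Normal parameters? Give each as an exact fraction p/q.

obs 1: x=-9/4 → posterior Normal(-89/20, 8/5)
obs 2: x=0 → posterior Normal(-89/24, 4/3)
obs 3: x=-1 → posterior Normal(-93/28, 8/7)
obs 4: x=9 → posterior Normal(-57/32, 1)
obs 5: x=-5 → posterior Normal(-77/36, 8/9)

mu_0=-77/36, tau_0^2=8/9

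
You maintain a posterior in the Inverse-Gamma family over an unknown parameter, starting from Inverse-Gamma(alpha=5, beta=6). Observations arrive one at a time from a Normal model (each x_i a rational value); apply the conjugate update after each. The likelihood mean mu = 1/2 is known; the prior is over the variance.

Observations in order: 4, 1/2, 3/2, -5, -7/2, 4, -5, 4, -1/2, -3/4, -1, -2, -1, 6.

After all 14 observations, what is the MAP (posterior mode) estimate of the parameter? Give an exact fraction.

obs 1: x=4 → posterior Inverse-Gamma(11/2, 97/8)
obs 2: x=1/2 → posterior Inverse-Gamma(6, 97/8)
obs 3: x=3/2 → posterior Inverse-Gamma(13/2, 101/8)
obs 4: x=-5 → posterior Inverse-Gamma(7, 111/4)
obs 5: x=-7/2 → posterior Inverse-Gamma(15/2, 143/4)
obs 6: x=4 → posterior Inverse-Gamma(8, 335/8)
obs 7: x=-5 → posterior Inverse-Gamma(17/2, 57)
obs 8: x=4 → posterior Inverse-Gamma(9, 505/8)
obs 9: x=-1/2 → posterior Inverse-Gamma(19/2, 509/8)
obs 10: x=-3/4 → posterior Inverse-Gamma(10, 2061/32)
obs 11: x=-1 → posterior Inverse-Gamma(21/2, 2097/32)
obs 12: x=-2 → posterior Inverse-Gamma(11, 2197/32)
obs 13: x=-1 → posterior Inverse-Gamma(23/2, 2233/32)
obs 14: x=6 → posterior Inverse-Gamma(12, 2717/32)

209/32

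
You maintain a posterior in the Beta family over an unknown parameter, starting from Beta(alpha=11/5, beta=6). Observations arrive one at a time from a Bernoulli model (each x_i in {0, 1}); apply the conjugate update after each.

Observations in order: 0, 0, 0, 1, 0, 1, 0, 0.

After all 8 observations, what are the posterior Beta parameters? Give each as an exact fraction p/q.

alpha=21/5, beta=12

obs 1: x=0 → posterior Beta(11/5, 7)
obs 2: x=0 → posterior Beta(11/5, 8)
obs 3: x=0 → posterior Beta(11/5, 9)
obs 4: x=1 → posterior Beta(16/5, 9)
obs 5: x=0 → posterior Beta(16/5, 10)
obs 6: x=1 → posterior Beta(21/5, 10)
obs 7: x=0 → posterior Beta(21/5, 11)
obs 8: x=0 → posterior Beta(21/5, 12)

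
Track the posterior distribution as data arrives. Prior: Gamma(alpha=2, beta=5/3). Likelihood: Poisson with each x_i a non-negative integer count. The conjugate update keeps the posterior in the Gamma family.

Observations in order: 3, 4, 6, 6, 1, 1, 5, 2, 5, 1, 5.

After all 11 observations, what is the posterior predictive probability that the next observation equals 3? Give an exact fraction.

479797213100547109451478715695035387509968561128313471346129477042176/2237205297093588869837224124059385056312279964001735321460556900070521

obs 1: x=3 → posterior Gamma(5, 8/3)
obs 2: x=4 → posterior Gamma(9, 11/3)
obs 3: x=6 → posterior Gamma(15, 14/3)
obs 4: x=6 → posterior Gamma(21, 17/3)
obs 5: x=1 → posterior Gamma(22, 20/3)
obs 6: x=1 → posterior Gamma(23, 23/3)
obs 7: x=5 → posterior Gamma(28, 26/3)
obs 8: x=2 → posterior Gamma(30, 29/3)
obs 9: x=5 → posterior Gamma(35, 32/3)
obs 10: x=1 → posterior Gamma(36, 35/3)
obs 11: x=5 → posterior Gamma(41, 38/3)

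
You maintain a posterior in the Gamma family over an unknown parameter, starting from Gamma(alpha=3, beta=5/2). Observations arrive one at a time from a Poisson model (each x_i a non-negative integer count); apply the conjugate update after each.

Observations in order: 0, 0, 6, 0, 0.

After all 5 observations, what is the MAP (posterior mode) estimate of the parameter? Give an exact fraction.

obs 1: x=0 → posterior Gamma(3, 7/2)
obs 2: x=0 → posterior Gamma(3, 9/2)
obs 3: x=6 → posterior Gamma(9, 11/2)
obs 4: x=0 → posterior Gamma(9, 13/2)
obs 5: x=0 → posterior Gamma(9, 15/2)

16/15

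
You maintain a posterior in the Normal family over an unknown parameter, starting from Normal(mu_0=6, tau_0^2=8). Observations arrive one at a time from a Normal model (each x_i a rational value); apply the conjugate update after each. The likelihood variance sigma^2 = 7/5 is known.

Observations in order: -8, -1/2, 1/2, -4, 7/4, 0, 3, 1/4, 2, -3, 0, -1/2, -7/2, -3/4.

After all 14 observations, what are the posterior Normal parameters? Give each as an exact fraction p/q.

obs 1: x=-8 → posterior Normal(-278/47, 56/47)
obs 2: x=-1/2 → posterior Normal(-298/87, 56/87)
obs 3: x=1/2 → posterior Normal(-278/127, 56/127)
obs 4: x=-4 → posterior Normal(-438/167, 56/167)
obs 5: x=7/4 → posterior Normal(-16/9, 56/207)
obs 6: x=0 → posterior Normal(-368/247, 56/247)
obs 7: x=3 → posterior Normal(-248/287, 8/41)
obs 8: x=1/4 → posterior Normal(-238/327, 56/327)
obs 9: x=2 → posterior Normal(-158/367, 56/367)
obs 10: x=-3 → posterior Normal(-278/407, 56/407)
obs 11: x=0 → posterior Normal(-278/447, 56/447)
obs 12: x=-1/2 → posterior Normal(-298/487, 56/487)
obs 13: x=-7/2 → posterior Normal(-438/527, 56/527)
obs 14: x=-3/4 → posterior Normal(-52/63, 8/81)

mu_0=-52/63, tau_0^2=8/81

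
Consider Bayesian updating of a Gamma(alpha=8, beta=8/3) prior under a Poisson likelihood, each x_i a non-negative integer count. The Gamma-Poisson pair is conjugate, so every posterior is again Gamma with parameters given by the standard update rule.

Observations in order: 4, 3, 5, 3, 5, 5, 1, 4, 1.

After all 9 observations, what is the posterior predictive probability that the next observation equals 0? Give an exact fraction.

1654450316218319386862649516641145964968018233776092529296875/40884648475239771318296311608532703606388520015555810455191552

obs 1: x=4 → posterior Gamma(12, 11/3)
obs 2: x=3 → posterior Gamma(15, 14/3)
obs 3: x=5 → posterior Gamma(20, 17/3)
obs 4: x=3 → posterior Gamma(23, 20/3)
obs 5: x=5 → posterior Gamma(28, 23/3)
obs 6: x=5 → posterior Gamma(33, 26/3)
obs 7: x=1 → posterior Gamma(34, 29/3)
obs 8: x=4 → posterior Gamma(38, 32/3)
obs 9: x=1 → posterior Gamma(39, 35/3)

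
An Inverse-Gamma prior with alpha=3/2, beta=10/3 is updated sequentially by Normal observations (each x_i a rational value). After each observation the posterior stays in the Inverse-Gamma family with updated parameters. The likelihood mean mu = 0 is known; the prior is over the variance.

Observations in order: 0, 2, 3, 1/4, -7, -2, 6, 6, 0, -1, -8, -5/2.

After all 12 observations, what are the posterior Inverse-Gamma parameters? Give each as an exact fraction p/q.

alpha=15/2, beta=10367/96

obs 1: x=0 → posterior Inverse-Gamma(2, 10/3)
obs 2: x=2 → posterior Inverse-Gamma(5/2, 16/3)
obs 3: x=3 → posterior Inverse-Gamma(3, 59/6)
obs 4: x=1/4 → posterior Inverse-Gamma(7/2, 947/96)
obs 5: x=-7 → posterior Inverse-Gamma(4, 3299/96)
obs 6: x=-2 → posterior Inverse-Gamma(9/2, 3491/96)
obs 7: x=6 → posterior Inverse-Gamma(5, 5219/96)
obs 8: x=6 → posterior Inverse-Gamma(11/2, 6947/96)
obs 9: x=0 → posterior Inverse-Gamma(6, 6947/96)
obs 10: x=-1 → posterior Inverse-Gamma(13/2, 6995/96)
obs 11: x=-8 → posterior Inverse-Gamma(7, 10067/96)
obs 12: x=-5/2 → posterior Inverse-Gamma(15/2, 10367/96)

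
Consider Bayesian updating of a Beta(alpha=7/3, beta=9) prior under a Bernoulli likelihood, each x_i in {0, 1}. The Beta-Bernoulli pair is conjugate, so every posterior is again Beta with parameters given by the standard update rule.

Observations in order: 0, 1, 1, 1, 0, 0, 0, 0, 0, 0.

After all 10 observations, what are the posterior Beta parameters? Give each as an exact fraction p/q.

obs 1: x=0 → posterior Beta(7/3, 10)
obs 2: x=1 → posterior Beta(10/3, 10)
obs 3: x=1 → posterior Beta(13/3, 10)
obs 4: x=1 → posterior Beta(16/3, 10)
obs 5: x=0 → posterior Beta(16/3, 11)
obs 6: x=0 → posterior Beta(16/3, 12)
obs 7: x=0 → posterior Beta(16/3, 13)
obs 8: x=0 → posterior Beta(16/3, 14)
obs 9: x=0 → posterior Beta(16/3, 15)
obs 10: x=0 → posterior Beta(16/3, 16)

alpha=16/3, beta=16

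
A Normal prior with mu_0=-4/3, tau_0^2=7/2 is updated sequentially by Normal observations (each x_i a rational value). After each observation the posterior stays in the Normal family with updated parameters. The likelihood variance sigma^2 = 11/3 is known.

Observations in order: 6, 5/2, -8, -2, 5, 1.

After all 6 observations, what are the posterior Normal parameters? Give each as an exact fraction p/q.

obs 1: x=6 → posterior Normal(290/129, 77/43)
obs 2: x=5/2 → posterior Normal(895/384, 77/64)
obs 3: x=-8 → posterior Normal(-113/510, 77/85)
obs 4: x=-2 → posterior Normal(-365/636, 77/106)
obs 5: x=5 → posterior Normal(265/762, 77/127)
obs 6: x=1 → posterior Normal(391/888, 77/148)

mu_0=391/888, tau_0^2=77/148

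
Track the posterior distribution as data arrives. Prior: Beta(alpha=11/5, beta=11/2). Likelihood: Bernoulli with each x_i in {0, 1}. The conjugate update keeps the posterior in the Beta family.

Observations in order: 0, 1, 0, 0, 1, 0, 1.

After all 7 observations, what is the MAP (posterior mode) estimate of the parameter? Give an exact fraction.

obs 1: x=0 → posterior Beta(11/5, 13/2)
obs 2: x=1 → posterior Beta(16/5, 13/2)
obs 3: x=0 → posterior Beta(16/5, 15/2)
obs 4: x=0 → posterior Beta(16/5, 17/2)
obs 5: x=1 → posterior Beta(21/5, 17/2)
obs 6: x=0 → posterior Beta(21/5, 19/2)
obs 7: x=1 → posterior Beta(26/5, 19/2)

42/127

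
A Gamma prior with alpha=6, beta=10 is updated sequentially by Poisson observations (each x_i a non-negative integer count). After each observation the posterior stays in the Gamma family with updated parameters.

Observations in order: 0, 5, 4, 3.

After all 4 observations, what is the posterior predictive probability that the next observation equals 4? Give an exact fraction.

obs 1: x=0 → posterior Gamma(6, 11)
obs 2: x=5 → posterior Gamma(11, 12)
obs 3: x=4 → posterior Gamma(15, 13)
obs 4: x=3 → posterior Gamma(18, 14)

56774887610014686773248/1662628365039825439453125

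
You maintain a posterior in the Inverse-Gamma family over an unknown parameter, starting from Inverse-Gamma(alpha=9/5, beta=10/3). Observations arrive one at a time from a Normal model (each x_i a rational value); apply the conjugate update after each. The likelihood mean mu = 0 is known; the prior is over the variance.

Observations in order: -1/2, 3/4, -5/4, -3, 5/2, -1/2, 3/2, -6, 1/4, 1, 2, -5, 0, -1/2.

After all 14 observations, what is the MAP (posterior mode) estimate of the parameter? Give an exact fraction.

obs 1: x=-1/2 → posterior Inverse-Gamma(23/10, 83/24)
obs 2: x=3/4 → posterior Inverse-Gamma(14/5, 359/96)
obs 3: x=-5/4 → posterior Inverse-Gamma(33/10, 217/48)
obs 4: x=-3 → posterior Inverse-Gamma(19/5, 433/48)
obs 5: x=5/2 → posterior Inverse-Gamma(43/10, 583/48)
obs 6: x=-1/2 → posterior Inverse-Gamma(24/5, 589/48)
obs 7: x=3/2 → posterior Inverse-Gamma(53/10, 643/48)
obs 8: x=-6 → posterior Inverse-Gamma(29/5, 1507/48)
obs 9: x=1/4 → posterior Inverse-Gamma(63/10, 3017/96)
obs 10: x=1 → posterior Inverse-Gamma(34/5, 3065/96)
obs 11: x=2 → posterior Inverse-Gamma(73/10, 3257/96)
obs 12: x=-5 → posterior Inverse-Gamma(39/5, 4457/96)
obs 13: x=0 → posterior Inverse-Gamma(83/10, 4457/96)
obs 14: x=-1/2 → posterior Inverse-Gamma(44/5, 4469/96)

22345/4704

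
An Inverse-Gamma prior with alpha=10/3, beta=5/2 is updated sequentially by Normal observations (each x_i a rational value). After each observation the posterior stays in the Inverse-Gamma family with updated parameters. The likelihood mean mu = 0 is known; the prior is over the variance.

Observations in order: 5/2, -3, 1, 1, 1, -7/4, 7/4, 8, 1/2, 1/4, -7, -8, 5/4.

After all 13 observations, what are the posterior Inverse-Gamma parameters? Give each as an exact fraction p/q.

obs 1: x=5/2 → posterior Inverse-Gamma(23/6, 45/8)
obs 2: x=-3 → posterior Inverse-Gamma(13/3, 81/8)
obs 3: x=1 → posterior Inverse-Gamma(29/6, 85/8)
obs 4: x=1 → posterior Inverse-Gamma(16/3, 89/8)
obs 5: x=1 → posterior Inverse-Gamma(35/6, 93/8)
obs 6: x=-7/4 → posterior Inverse-Gamma(19/3, 421/32)
obs 7: x=7/4 → posterior Inverse-Gamma(41/6, 235/16)
obs 8: x=8 → posterior Inverse-Gamma(22/3, 747/16)
obs 9: x=1/2 → posterior Inverse-Gamma(47/6, 749/16)
obs 10: x=1/4 → posterior Inverse-Gamma(25/3, 1499/32)
obs 11: x=-7 → posterior Inverse-Gamma(53/6, 2283/32)
obs 12: x=-8 → posterior Inverse-Gamma(28/3, 3307/32)
obs 13: x=5/4 → posterior Inverse-Gamma(59/6, 833/8)

alpha=59/6, beta=833/8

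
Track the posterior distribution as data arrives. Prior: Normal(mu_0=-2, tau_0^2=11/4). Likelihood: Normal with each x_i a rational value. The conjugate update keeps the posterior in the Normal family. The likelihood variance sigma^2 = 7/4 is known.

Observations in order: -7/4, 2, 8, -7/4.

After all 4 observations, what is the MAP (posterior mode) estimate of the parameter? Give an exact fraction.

obs 1: x=-7/4 → posterior Normal(-133/72, 77/72)
obs 2: x=2 → posterior Normal(-45/116, 77/116)
obs 3: x=8 → posterior Normal(307/160, 77/160)
obs 4: x=-7/4 → posterior Normal(115/102, 77/204)

115/102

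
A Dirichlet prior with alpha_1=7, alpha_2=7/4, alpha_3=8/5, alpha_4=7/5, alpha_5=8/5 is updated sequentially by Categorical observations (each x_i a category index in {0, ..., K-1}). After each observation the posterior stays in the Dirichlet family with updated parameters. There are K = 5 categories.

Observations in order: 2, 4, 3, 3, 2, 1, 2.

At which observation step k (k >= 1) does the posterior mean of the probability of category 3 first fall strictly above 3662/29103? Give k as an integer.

k = 3

obs 1: x=2 → posterior Dirichlet(7, 7/4, 13/5, 7/5, 8/5)
obs 2: x=4 → posterior Dirichlet(7, 7/4, 13/5, 7/5, 13/5)
obs 3: x=3 → posterior Dirichlet(7, 7/4, 13/5, 12/5, 13/5)
obs 4: x=3 → posterior Dirichlet(7, 7/4, 13/5, 17/5, 13/5)
obs 5: x=2 → posterior Dirichlet(7, 7/4, 18/5, 17/5, 13/5)
obs 6: x=1 → posterior Dirichlet(7, 11/4, 18/5, 17/5, 13/5)
obs 7: x=2 → posterior Dirichlet(7, 11/4, 23/5, 17/5, 13/5)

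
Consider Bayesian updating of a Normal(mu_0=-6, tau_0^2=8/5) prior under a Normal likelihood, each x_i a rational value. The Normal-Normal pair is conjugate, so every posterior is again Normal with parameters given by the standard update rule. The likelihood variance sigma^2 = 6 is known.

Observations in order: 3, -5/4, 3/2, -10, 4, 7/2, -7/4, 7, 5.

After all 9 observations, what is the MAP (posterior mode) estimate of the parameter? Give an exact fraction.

obs 1: x=3 → posterior Normal(-78/19, 24/19)
obs 2: x=-5/4 → posterior Normal(-83/23, 24/23)
obs 3: x=3/2 → posterior Normal(-77/27, 8/9)
obs 4: x=-10 → posterior Normal(-117/31, 24/31)
obs 5: x=4 → posterior Normal(-101/35, 24/35)
obs 6: x=7/2 → posterior Normal(-29/13, 8/13)
obs 7: x=-7/4 → posterior Normal(-94/43, 24/43)
obs 8: x=7 → posterior Normal(-66/47, 24/47)
obs 9: x=5 → posterior Normal(-46/51, 8/17)

-46/51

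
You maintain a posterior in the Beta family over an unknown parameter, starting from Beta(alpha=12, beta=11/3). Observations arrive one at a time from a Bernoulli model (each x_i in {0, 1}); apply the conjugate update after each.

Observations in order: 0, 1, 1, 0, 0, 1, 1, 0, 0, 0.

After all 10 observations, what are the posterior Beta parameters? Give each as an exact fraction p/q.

alpha=16, beta=29/3

obs 1: x=0 → posterior Beta(12, 14/3)
obs 2: x=1 → posterior Beta(13, 14/3)
obs 3: x=1 → posterior Beta(14, 14/3)
obs 4: x=0 → posterior Beta(14, 17/3)
obs 5: x=0 → posterior Beta(14, 20/3)
obs 6: x=1 → posterior Beta(15, 20/3)
obs 7: x=1 → posterior Beta(16, 20/3)
obs 8: x=0 → posterior Beta(16, 23/3)
obs 9: x=0 → posterior Beta(16, 26/3)
obs 10: x=0 → posterior Beta(16, 29/3)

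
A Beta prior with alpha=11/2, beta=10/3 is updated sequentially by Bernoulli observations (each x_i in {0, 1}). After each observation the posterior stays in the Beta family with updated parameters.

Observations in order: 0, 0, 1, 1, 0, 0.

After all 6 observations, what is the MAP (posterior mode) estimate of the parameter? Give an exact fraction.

obs 1: x=0 → posterior Beta(11/2, 13/3)
obs 2: x=0 → posterior Beta(11/2, 16/3)
obs 3: x=1 → posterior Beta(13/2, 16/3)
obs 4: x=1 → posterior Beta(15/2, 16/3)
obs 5: x=0 → posterior Beta(15/2, 19/3)
obs 6: x=0 → posterior Beta(15/2, 22/3)

39/77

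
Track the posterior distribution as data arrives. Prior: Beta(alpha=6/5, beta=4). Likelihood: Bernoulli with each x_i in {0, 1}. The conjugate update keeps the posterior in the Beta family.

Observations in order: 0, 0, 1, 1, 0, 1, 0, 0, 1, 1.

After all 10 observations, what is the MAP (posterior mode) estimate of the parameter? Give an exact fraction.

13/33

obs 1: x=0 → posterior Beta(6/5, 5)
obs 2: x=0 → posterior Beta(6/5, 6)
obs 3: x=1 → posterior Beta(11/5, 6)
obs 4: x=1 → posterior Beta(16/5, 6)
obs 5: x=0 → posterior Beta(16/5, 7)
obs 6: x=1 → posterior Beta(21/5, 7)
obs 7: x=0 → posterior Beta(21/5, 8)
obs 8: x=0 → posterior Beta(21/5, 9)
obs 9: x=1 → posterior Beta(26/5, 9)
obs 10: x=1 → posterior Beta(31/5, 9)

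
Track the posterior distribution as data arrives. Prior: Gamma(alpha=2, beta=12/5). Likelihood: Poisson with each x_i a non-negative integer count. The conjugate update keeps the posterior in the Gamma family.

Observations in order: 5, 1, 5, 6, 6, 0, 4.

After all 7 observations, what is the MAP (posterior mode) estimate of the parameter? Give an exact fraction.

140/47

obs 1: x=5 → posterior Gamma(7, 17/5)
obs 2: x=1 → posterior Gamma(8, 22/5)
obs 3: x=5 → posterior Gamma(13, 27/5)
obs 4: x=6 → posterior Gamma(19, 32/5)
obs 5: x=6 → posterior Gamma(25, 37/5)
obs 6: x=0 → posterior Gamma(25, 42/5)
obs 7: x=4 → posterior Gamma(29, 47/5)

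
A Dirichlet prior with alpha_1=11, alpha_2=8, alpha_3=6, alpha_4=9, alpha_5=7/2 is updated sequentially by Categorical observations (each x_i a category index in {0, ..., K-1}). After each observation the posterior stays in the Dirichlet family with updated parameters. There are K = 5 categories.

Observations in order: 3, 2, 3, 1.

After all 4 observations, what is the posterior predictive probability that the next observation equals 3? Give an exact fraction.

22/83

obs 1: x=3 → posterior Dirichlet(11, 8, 6, 10, 7/2)
obs 2: x=2 → posterior Dirichlet(11, 8, 7, 10, 7/2)
obs 3: x=3 → posterior Dirichlet(11, 8, 7, 11, 7/2)
obs 4: x=1 → posterior Dirichlet(11, 9, 7, 11, 7/2)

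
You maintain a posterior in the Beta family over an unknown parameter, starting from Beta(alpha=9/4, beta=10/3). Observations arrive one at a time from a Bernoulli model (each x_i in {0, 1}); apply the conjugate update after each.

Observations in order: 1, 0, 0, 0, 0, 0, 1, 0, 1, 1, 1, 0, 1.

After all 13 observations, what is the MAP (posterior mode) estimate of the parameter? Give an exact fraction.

87/199

obs 1: x=1 → posterior Beta(13/4, 10/3)
obs 2: x=0 → posterior Beta(13/4, 13/3)
obs 3: x=0 → posterior Beta(13/4, 16/3)
obs 4: x=0 → posterior Beta(13/4, 19/3)
obs 5: x=0 → posterior Beta(13/4, 22/3)
obs 6: x=0 → posterior Beta(13/4, 25/3)
obs 7: x=1 → posterior Beta(17/4, 25/3)
obs 8: x=0 → posterior Beta(17/4, 28/3)
obs 9: x=1 → posterior Beta(21/4, 28/3)
obs 10: x=1 → posterior Beta(25/4, 28/3)
obs 11: x=1 → posterior Beta(29/4, 28/3)
obs 12: x=0 → posterior Beta(29/4, 31/3)
obs 13: x=1 → posterior Beta(33/4, 31/3)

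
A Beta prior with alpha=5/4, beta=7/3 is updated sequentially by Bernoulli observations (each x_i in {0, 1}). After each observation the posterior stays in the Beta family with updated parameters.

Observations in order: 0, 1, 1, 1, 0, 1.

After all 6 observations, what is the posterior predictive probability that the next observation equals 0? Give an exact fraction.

52/115

obs 1: x=0 → posterior Beta(5/4, 10/3)
obs 2: x=1 → posterior Beta(9/4, 10/3)
obs 3: x=1 → posterior Beta(13/4, 10/3)
obs 4: x=1 → posterior Beta(17/4, 10/3)
obs 5: x=0 → posterior Beta(17/4, 13/3)
obs 6: x=1 → posterior Beta(21/4, 13/3)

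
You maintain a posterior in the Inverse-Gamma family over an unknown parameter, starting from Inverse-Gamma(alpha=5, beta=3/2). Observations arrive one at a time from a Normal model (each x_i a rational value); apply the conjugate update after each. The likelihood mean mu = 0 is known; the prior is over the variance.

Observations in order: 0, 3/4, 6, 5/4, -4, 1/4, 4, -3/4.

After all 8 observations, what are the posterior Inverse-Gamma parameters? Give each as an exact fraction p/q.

alpha=9, beta=295/8

obs 1: x=0 → posterior Inverse-Gamma(11/2, 3/2)
obs 2: x=3/4 → posterior Inverse-Gamma(6, 57/32)
obs 3: x=6 → posterior Inverse-Gamma(13/2, 633/32)
obs 4: x=5/4 → posterior Inverse-Gamma(7, 329/16)
obs 5: x=-4 → posterior Inverse-Gamma(15/2, 457/16)
obs 6: x=1/4 → posterior Inverse-Gamma(8, 915/32)
obs 7: x=4 → posterior Inverse-Gamma(17/2, 1171/32)
obs 8: x=-3/4 → posterior Inverse-Gamma(9, 295/8)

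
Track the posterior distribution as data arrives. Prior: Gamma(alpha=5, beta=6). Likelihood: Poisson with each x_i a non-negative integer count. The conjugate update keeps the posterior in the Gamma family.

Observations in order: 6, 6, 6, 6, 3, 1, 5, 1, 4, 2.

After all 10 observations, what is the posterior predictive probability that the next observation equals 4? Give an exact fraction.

298192982341684654059367164542907160948534258394485311406080/1958831807773342257691221904789587637189069813834520650586897

obs 1: x=6 → posterior Gamma(11, 7)
obs 2: x=6 → posterior Gamma(17, 8)
obs 3: x=6 → posterior Gamma(23, 9)
obs 4: x=6 → posterior Gamma(29, 10)
obs 5: x=3 → posterior Gamma(32, 11)
obs 6: x=1 → posterior Gamma(33, 12)
obs 7: x=5 → posterior Gamma(38, 13)
obs 8: x=1 → posterior Gamma(39, 14)
obs 9: x=4 → posterior Gamma(43, 15)
obs 10: x=2 → posterior Gamma(45, 16)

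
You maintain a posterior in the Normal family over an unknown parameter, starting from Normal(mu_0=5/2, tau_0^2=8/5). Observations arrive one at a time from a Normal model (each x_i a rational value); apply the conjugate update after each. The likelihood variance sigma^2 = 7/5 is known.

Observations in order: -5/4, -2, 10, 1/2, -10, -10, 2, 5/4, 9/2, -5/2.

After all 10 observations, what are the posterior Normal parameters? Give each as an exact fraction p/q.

obs 1: x=-5/4 → posterior Normal(1/2, 56/75)
obs 2: x=-2 → posterior Normal(-17/46, 56/115)
obs 3: x=10 → posterior Normal(143/62, 56/155)
obs 4: x=1/2 → posterior Normal(151/78, 56/195)
obs 5: x=-10 → posterior Normal(-9/94, 56/235)
obs 6: x=-10 → posterior Normal(-169/110, 56/275)
obs 7: x=2 → posterior Normal(-137/126, 8/45)
obs 8: x=5/4 → posterior Normal(-117/142, 56/355)
obs 9: x=9/2 → posterior Normal(-45/158, 56/395)
obs 10: x=-5/2 → posterior Normal(-85/174, 56/435)

mu_0=-85/174, tau_0^2=56/435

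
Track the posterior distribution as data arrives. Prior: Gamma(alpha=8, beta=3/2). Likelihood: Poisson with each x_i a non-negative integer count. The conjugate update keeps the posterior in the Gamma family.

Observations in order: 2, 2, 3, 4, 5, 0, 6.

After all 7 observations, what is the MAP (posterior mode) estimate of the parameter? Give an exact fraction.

58/17

obs 1: x=2 → posterior Gamma(10, 5/2)
obs 2: x=2 → posterior Gamma(12, 7/2)
obs 3: x=3 → posterior Gamma(15, 9/2)
obs 4: x=4 → posterior Gamma(19, 11/2)
obs 5: x=5 → posterior Gamma(24, 13/2)
obs 6: x=0 → posterior Gamma(24, 15/2)
obs 7: x=6 → posterior Gamma(30, 17/2)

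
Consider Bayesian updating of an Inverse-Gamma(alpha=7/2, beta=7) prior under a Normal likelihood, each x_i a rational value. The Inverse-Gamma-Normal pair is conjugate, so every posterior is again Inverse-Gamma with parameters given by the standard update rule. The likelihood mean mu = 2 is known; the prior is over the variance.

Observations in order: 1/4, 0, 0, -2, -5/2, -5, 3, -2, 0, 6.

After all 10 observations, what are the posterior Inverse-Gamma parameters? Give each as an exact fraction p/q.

alpha=17/2, beta=2357/32

obs 1: x=1/4 → posterior Inverse-Gamma(4, 273/32)
obs 2: x=0 → posterior Inverse-Gamma(9/2, 337/32)
obs 3: x=0 → posterior Inverse-Gamma(5, 401/32)
obs 4: x=-2 → posterior Inverse-Gamma(11/2, 657/32)
obs 5: x=-5/2 → posterior Inverse-Gamma(6, 981/32)
obs 6: x=-5 → posterior Inverse-Gamma(13/2, 1765/32)
obs 7: x=3 → posterior Inverse-Gamma(7, 1781/32)
obs 8: x=-2 → posterior Inverse-Gamma(15/2, 2037/32)
obs 9: x=0 → posterior Inverse-Gamma(8, 2101/32)
obs 10: x=6 → posterior Inverse-Gamma(17/2, 2357/32)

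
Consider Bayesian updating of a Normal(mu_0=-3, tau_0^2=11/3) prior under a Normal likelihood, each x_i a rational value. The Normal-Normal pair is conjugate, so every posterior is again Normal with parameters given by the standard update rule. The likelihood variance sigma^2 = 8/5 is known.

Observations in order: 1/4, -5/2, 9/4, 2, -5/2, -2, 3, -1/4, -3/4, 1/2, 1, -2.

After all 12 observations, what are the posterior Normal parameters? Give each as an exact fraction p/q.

obs 1: x=1/4 → posterior Normal(-233/316, 88/79)
obs 2: x=-5/2 → posterior Normal(-783/536, 44/67)
obs 3: x=9/4 → posterior Normal(-8/21, 88/189)
obs 4: x=2 → posterior Normal(19/122, 22/61)
obs 5: x=-5/2 → posterior Normal(-199/598, 88/299)
obs 6: x=-2 → posterior Normal(-419/708, 44/177)
obs 7: x=3 → posterior Normal(-89/818, 88/409)
obs 8: x=-1/4 → posterior Normal(-233/1856, 11/58)
obs 9: x=-3/4 → posterior Normal(-199/1038, 88/519)
obs 10: x=1/2 → posterior Normal(-36/287, 44/287)
obs 11: x=1 → posterior Normal(-1/37, 88/629)
obs 12: x=-2 → posterior Normal(-127/684, 22/171)

mu_0=-127/684, tau_0^2=22/171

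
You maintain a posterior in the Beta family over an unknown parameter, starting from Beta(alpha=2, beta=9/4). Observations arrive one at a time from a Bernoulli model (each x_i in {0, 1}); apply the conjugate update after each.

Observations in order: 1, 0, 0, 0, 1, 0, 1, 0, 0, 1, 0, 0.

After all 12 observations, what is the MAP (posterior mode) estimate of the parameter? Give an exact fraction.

20/57

obs 1: x=1 → posterior Beta(3, 9/4)
obs 2: x=0 → posterior Beta(3, 13/4)
obs 3: x=0 → posterior Beta(3, 17/4)
obs 4: x=0 → posterior Beta(3, 21/4)
obs 5: x=1 → posterior Beta(4, 21/4)
obs 6: x=0 → posterior Beta(4, 25/4)
obs 7: x=1 → posterior Beta(5, 25/4)
obs 8: x=0 → posterior Beta(5, 29/4)
obs 9: x=0 → posterior Beta(5, 33/4)
obs 10: x=1 → posterior Beta(6, 33/4)
obs 11: x=0 → posterior Beta(6, 37/4)
obs 12: x=0 → posterior Beta(6, 41/4)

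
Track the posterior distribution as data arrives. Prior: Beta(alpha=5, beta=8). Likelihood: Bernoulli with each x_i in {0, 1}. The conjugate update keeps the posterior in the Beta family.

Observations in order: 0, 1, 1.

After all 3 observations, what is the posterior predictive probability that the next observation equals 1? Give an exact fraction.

obs 1: x=0 → posterior Beta(5, 9)
obs 2: x=1 → posterior Beta(6, 9)
obs 3: x=1 → posterior Beta(7, 9)

7/16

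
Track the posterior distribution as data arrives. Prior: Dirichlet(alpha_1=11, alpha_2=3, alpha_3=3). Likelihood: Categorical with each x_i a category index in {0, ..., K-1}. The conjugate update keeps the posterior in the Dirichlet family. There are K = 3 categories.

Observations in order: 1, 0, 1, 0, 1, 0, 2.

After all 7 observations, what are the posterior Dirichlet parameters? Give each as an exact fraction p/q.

alpha_1=14, alpha_2=6, alpha_3=4

obs 1: x=1 → posterior Dirichlet(11, 4, 3)
obs 2: x=0 → posterior Dirichlet(12, 4, 3)
obs 3: x=1 → posterior Dirichlet(12, 5, 3)
obs 4: x=0 → posterior Dirichlet(13, 5, 3)
obs 5: x=1 → posterior Dirichlet(13, 6, 3)
obs 6: x=0 → posterior Dirichlet(14, 6, 3)
obs 7: x=2 → posterior Dirichlet(14, 6, 4)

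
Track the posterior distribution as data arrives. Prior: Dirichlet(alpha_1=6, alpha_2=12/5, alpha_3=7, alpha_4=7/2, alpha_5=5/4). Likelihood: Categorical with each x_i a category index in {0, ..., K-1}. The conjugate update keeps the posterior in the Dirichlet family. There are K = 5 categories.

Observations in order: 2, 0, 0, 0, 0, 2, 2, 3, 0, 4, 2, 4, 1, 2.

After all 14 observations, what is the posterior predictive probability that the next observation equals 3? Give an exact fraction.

90/683

obs 1: x=2 → posterior Dirichlet(6, 12/5, 8, 7/2, 5/4)
obs 2: x=0 → posterior Dirichlet(7, 12/5, 8, 7/2, 5/4)
obs 3: x=0 → posterior Dirichlet(8, 12/5, 8, 7/2, 5/4)
obs 4: x=0 → posterior Dirichlet(9, 12/5, 8, 7/2, 5/4)
obs 5: x=0 → posterior Dirichlet(10, 12/5, 8, 7/2, 5/4)
obs 6: x=2 → posterior Dirichlet(10, 12/5, 9, 7/2, 5/4)
obs 7: x=2 → posterior Dirichlet(10, 12/5, 10, 7/2, 5/4)
obs 8: x=3 → posterior Dirichlet(10, 12/5, 10, 9/2, 5/4)
obs 9: x=0 → posterior Dirichlet(11, 12/5, 10, 9/2, 5/4)
obs 10: x=4 → posterior Dirichlet(11, 12/5, 10, 9/2, 9/4)
obs 11: x=2 → posterior Dirichlet(11, 12/5, 11, 9/2, 9/4)
obs 12: x=4 → posterior Dirichlet(11, 12/5, 11, 9/2, 13/4)
obs 13: x=1 → posterior Dirichlet(11, 17/5, 11, 9/2, 13/4)
obs 14: x=2 → posterior Dirichlet(11, 17/5, 12, 9/2, 13/4)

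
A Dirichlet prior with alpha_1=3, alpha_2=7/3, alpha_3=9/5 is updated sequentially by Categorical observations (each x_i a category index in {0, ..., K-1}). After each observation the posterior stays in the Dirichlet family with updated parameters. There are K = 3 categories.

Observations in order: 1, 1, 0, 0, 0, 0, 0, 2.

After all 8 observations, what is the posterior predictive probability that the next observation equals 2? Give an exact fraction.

42/227

obs 1: x=1 → posterior Dirichlet(3, 10/3, 9/5)
obs 2: x=1 → posterior Dirichlet(3, 13/3, 9/5)
obs 3: x=0 → posterior Dirichlet(4, 13/3, 9/5)
obs 4: x=0 → posterior Dirichlet(5, 13/3, 9/5)
obs 5: x=0 → posterior Dirichlet(6, 13/3, 9/5)
obs 6: x=0 → posterior Dirichlet(7, 13/3, 9/5)
obs 7: x=0 → posterior Dirichlet(8, 13/3, 9/5)
obs 8: x=2 → posterior Dirichlet(8, 13/3, 14/5)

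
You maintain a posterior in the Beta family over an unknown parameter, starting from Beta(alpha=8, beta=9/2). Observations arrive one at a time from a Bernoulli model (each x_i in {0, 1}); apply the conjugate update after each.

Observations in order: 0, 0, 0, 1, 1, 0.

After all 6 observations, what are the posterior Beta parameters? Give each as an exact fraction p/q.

alpha=10, beta=17/2

obs 1: x=0 → posterior Beta(8, 11/2)
obs 2: x=0 → posterior Beta(8, 13/2)
obs 3: x=0 → posterior Beta(8, 15/2)
obs 4: x=1 → posterior Beta(9, 15/2)
obs 5: x=1 → posterior Beta(10, 15/2)
obs 6: x=0 → posterior Beta(10, 17/2)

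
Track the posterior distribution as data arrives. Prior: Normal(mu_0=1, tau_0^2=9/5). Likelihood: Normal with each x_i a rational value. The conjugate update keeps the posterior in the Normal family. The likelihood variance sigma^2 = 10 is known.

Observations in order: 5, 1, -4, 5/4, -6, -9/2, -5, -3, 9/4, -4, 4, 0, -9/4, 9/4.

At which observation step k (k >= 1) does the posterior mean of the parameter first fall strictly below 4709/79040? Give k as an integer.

obs 1: x=5 → posterior Normal(95/59, 90/59)
obs 2: x=1 → posterior Normal(26/17, 45/34)
obs 3: x=-4 → posterior Normal(68/77, 90/77)
obs 4: x=5/4 → posterior Normal(317/344, 45/43)
obs 5: x=-6 → posterior Normal(101/380, 18/19)
obs 6: x=-9/2 → posterior Normal(-61/416, 45/52)
obs 7: x=-5 → posterior Normal(-241/452, 90/113)
obs 8: x=-3 → posterior Normal(-349/488, 45/61)
obs 9: x=9/4 → posterior Normal(-67/131, 90/131)
obs 10: x=-4 → posterior Normal(-103/140, 9/14)
obs 11: x=4 → posterior Normal(-67/149, 90/149)
obs 12: x=0 → posterior Normal(-67/158, 45/79)
obs 13: x=-9/4 → posterior Normal(-349/668, 90/167)
obs 14: x=9/4 → posterior Normal(-67/176, 45/88)

k = 6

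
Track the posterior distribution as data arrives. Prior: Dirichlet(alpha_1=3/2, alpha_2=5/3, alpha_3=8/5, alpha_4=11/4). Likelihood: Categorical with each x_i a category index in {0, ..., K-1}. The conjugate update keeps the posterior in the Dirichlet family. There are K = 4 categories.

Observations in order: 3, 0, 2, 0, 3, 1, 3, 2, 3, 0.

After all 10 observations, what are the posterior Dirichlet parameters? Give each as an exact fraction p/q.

obs 1: x=3 → posterior Dirichlet(3/2, 5/3, 8/5, 15/4)
obs 2: x=0 → posterior Dirichlet(5/2, 5/3, 8/5, 15/4)
obs 3: x=2 → posterior Dirichlet(5/2, 5/3, 13/5, 15/4)
obs 4: x=0 → posterior Dirichlet(7/2, 5/3, 13/5, 15/4)
obs 5: x=3 → posterior Dirichlet(7/2, 5/3, 13/5, 19/4)
obs 6: x=1 → posterior Dirichlet(7/2, 8/3, 13/5, 19/4)
obs 7: x=3 → posterior Dirichlet(7/2, 8/3, 13/5, 23/4)
obs 8: x=2 → posterior Dirichlet(7/2, 8/3, 18/5, 23/4)
obs 9: x=3 → posterior Dirichlet(7/2, 8/3, 18/5, 27/4)
obs 10: x=0 → posterior Dirichlet(9/2, 8/3, 18/5, 27/4)

alpha_1=9/2, alpha_2=8/3, alpha_3=18/5, alpha_4=27/4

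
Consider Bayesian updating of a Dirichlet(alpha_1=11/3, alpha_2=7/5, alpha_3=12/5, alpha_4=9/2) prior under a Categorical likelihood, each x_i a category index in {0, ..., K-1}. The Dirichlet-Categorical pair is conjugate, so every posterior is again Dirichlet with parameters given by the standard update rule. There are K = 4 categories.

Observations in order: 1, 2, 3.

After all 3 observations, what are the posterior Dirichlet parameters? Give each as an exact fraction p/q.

obs 1: x=1 → posterior Dirichlet(11/3, 12/5, 12/5, 9/2)
obs 2: x=2 → posterior Dirichlet(11/3, 12/5, 17/5, 9/2)
obs 3: x=3 → posterior Dirichlet(11/3, 12/5, 17/5, 11/2)

alpha_1=11/3, alpha_2=12/5, alpha_3=17/5, alpha_4=11/2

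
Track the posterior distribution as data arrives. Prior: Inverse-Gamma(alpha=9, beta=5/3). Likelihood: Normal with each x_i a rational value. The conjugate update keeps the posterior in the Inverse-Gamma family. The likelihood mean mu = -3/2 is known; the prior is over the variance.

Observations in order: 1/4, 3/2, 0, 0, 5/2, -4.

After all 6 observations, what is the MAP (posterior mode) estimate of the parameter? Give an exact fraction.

2023/1248

obs 1: x=1/4 → posterior Inverse-Gamma(19/2, 307/96)
obs 2: x=3/2 → posterior Inverse-Gamma(10, 739/96)
obs 3: x=0 → posterior Inverse-Gamma(21/2, 847/96)
obs 4: x=0 → posterior Inverse-Gamma(11, 955/96)
obs 5: x=5/2 → posterior Inverse-Gamma(23/2, 1723/96)
obs 6: x=-4 → posterior Inverse-Gamma(12, 2023/96)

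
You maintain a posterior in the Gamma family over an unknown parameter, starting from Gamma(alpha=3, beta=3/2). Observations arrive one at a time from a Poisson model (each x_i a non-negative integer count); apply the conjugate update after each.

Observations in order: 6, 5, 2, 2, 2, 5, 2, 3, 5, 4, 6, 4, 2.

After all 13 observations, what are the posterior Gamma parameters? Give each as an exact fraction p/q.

alpha=51, beta=29/2

obs 1: x=6 → posterior Gamma(9, 5/2)
obs 2: x=5 → posterior Gamma(14, 7/2)
obs 3: x=2 → posterior Gamma(16, 9/2)
obs 4: x=2 → posterior Gamma(18, 11/2)
obs 5: x=2 → posterior Gamma(20, 13/2)
obs 6: x=5 → posterior Gamma(25, 15/2)
obs 7: x=2 → posterior Gamma(27, 17/2)
obs 8: x=3 → posterior Gamma(30, 19/2)
obs 9: x=5 → posterior Gamma(35, 21/2)
obs 10: x=4 → posterior Gamma(39, 23/2)
obs 11: x=6 → posterior Gamma(45, 25/2)
obs 12: x=4 → posterior Gamma(49, 27/2)
obs 13: x=2 → posterior Gamma(51, 29/2)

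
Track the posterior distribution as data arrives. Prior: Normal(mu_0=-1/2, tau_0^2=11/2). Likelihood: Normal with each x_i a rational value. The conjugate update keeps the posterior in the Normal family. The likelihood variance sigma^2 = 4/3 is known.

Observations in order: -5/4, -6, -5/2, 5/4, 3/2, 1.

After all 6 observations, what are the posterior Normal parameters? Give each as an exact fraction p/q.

obs 1: x=-5/4 → posterior Normal(-181/164, 44/41)
obs 2: x=-6 → posterior Normal(-973/296, 22/37)
obs 3: x=-5/2 → posterior Normal(-1303/428, 44/107)
obs 4: x=5/4 → posterior Normal(-569/280, 11/35)
obs 5: x=3/2 → posterior Normal(-235/173, 44/173)
obs 6: x=1 → posterior Normal(-101/103, 22/103)

mu_0=-101/103, tau_0^2=22/103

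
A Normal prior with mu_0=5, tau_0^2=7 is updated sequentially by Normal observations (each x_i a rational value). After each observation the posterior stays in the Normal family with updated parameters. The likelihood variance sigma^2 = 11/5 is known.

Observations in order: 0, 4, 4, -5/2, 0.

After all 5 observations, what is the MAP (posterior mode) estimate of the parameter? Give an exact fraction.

obs 1: x=0 → posterior Normal(55/46, 77/46)
obs 2: x=4 → posterior Normal(65/27, 77/81)
obs 3: x=4 → posterior Normal(335/116, 77/116)
obs 4: x=-5/2 → posterior Normal(495/302, 77/151)
obs 5: x=0 → posterior Normal(165/124, 77/186)

165/124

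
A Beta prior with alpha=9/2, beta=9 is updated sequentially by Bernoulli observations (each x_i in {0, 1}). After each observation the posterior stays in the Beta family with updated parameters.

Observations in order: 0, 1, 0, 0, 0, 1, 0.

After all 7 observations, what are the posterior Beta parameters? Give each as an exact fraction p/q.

obs 1: x=0 → posterior Beta(9/2, 10)
obs 2: x=1 → posterior Beta(11/2, 10)
obs 3: x=0 → posterior Beta(11/2, 11)
obs 4: x=0 → posterior Beta(11/2, 12)
obs 5: x=0 → posterior Beta(11/2, 13)
obs 6: x=1 → posterior Beta(13/2, 13)
obs 7: x=0 → posterior Beta(13/2, 14)

alpha=13/2, beta=14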